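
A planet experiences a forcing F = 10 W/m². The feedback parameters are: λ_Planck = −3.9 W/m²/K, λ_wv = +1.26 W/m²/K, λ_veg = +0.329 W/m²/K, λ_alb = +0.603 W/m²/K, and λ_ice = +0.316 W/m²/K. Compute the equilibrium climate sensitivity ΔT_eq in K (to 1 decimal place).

Net feedback parameter λ = (−3.9) + (+1.26) + (+0.329) + (+0.603) + (+0.316) = -1.392 W/m²/K.
ΔT = −F/λ = −10/(-1.392) = 7.2 K.

7.2 K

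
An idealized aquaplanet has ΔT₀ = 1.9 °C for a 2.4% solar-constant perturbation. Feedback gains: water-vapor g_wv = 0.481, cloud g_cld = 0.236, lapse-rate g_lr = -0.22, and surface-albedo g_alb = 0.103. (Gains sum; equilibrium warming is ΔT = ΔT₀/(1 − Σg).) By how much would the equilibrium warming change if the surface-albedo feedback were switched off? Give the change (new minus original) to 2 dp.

-0.97 °C

Original: g = 0.6, ΔT = 1.9/(1−0.6) = 4.7500 °C.
Without surface-albedo: g' = 0.497, ΔT' = 1.9/(1−0.497) = 3.7773 °C.
Change = 3.7773 − 4.7500 = -0.97 °C.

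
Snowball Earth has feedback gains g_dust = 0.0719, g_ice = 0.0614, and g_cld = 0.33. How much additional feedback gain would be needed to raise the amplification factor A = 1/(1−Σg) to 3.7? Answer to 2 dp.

0.27

Current total gain = 0.4633.
Target gain for A = 3.7: g* = 1 − 1/3.7 = 0.7297.
Additional gain needed = 0.7297 − 0.4633 = 0.27.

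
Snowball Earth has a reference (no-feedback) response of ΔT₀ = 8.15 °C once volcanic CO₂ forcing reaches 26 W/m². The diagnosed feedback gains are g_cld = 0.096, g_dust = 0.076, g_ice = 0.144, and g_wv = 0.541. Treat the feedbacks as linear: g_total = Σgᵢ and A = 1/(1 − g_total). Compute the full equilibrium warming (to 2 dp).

56.99 °C

Total gain g = 0.096 + 0.076 + 0.144 + 0.541 = 0.857.
Amplification A = 1/(1 − 0.857) = 6.993.
ΔT = 8.15 × 6.993 = 56.99 °C.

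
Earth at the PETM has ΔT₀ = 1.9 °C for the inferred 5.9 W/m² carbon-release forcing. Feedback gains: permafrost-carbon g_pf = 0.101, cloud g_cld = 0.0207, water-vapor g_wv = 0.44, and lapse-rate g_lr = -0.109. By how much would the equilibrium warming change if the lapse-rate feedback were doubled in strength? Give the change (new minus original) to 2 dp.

-0.58 °C

Original: g = 0.4527, ΔT = 1.9/(1−0.4527) = 3.4716 °C.
With doubled lapse-rate: g' = 0.3437, ΔT' = 1.9/(1−0.3437) = 2.8950 °C.
Change = 2.8950 − 3.4716 = -0.58 °C.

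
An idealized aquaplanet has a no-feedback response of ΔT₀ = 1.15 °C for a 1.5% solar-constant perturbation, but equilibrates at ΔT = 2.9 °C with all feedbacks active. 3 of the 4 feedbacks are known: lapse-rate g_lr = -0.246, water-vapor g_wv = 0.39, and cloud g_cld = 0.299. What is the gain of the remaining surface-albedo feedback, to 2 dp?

Amplification A = ΔT/ΔT₀ = 2.9/1.15 = 2.522.
Total gain g = 1 − 1/A = 1 − 1/2.522 = 0.6035.
Known gains sum to -0.246 + 0.39 + 0.299 = 0.443.
g_alb = 0.6035 − 0.443 = 0.16.

0.16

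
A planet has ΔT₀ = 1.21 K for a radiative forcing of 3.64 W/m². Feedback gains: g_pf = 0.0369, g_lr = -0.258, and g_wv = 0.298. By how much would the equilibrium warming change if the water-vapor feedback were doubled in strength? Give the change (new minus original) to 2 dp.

0.62 K

Original: g = 0.0769, ΔT = 1.21/(1−0.0769) = 1.3108 K.
With doubled water-vapor: g' = 0.3749, ΔT' = 1.21/(1−0.3749) = 1.9357 K.
Change = 1.9357 − 1.3108 = 0.62 K.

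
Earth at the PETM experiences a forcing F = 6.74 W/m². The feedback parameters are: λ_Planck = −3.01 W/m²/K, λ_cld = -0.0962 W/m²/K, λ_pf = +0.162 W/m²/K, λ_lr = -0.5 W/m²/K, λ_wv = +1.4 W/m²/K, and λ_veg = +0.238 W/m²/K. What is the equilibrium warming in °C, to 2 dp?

Net feedback parameter λ = (−3.01) + (-0.0962) + (+0.162) + (-0.5) + (+1.4) + (+0.238) = -1.8062 W/m²/K.
ΔT = −F/λ = −6.74/(-1.8062) = 3.73 °C.

3.73 °C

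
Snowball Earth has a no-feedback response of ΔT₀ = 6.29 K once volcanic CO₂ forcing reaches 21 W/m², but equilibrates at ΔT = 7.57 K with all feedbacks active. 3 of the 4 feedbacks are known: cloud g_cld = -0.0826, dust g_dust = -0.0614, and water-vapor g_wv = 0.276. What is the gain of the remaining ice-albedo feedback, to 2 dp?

0.04

Amplification A = ΔT/ΔT₀ = 7.57/6.29 = 1.203.
Total gain g = 1 − 1/A = 1 − 1/1.203 = 0.1687.
Known gains sum to -0.0826 − 0.0614 + 0.276 = 0.132.
g_ice = 0.1687 − 0.132 = 0.04.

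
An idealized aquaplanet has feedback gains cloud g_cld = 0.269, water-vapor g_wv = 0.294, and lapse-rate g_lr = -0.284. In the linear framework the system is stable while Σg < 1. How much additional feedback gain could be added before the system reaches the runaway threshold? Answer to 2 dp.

Current total gain = 0.269 + 0.294 − 0.284 = 0.279.
Margin to runaway = 1 − 0.279 = 0.72.

0.72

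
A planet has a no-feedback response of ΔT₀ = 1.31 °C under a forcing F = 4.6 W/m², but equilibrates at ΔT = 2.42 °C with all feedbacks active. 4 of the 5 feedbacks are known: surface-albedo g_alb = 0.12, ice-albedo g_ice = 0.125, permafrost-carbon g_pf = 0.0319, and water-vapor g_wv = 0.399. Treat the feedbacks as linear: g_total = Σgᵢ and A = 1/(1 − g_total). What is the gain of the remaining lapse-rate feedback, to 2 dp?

-0.22

Amplification A = ΔT/ΔT₀ = 2.42/1.31 = 1.847.
Total gain g = 1 − 1/A = 1 − 1/1.847 = 0.4586.
Known gains sum to 0.12 + 0.125 + 0.0319 + 0.399 = 0.6759.
g_lr = 0.4586 − 0.6759 = -0.22.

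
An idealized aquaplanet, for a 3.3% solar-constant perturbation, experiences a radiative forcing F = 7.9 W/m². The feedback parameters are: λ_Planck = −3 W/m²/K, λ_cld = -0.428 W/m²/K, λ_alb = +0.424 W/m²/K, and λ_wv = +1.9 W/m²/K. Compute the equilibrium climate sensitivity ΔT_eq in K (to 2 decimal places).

7.16 K

Net feedback parameter λ = (−3) + (-0.428) + (+0.424) + (+1.9) = -1.104 W/m²/K.
ΔT = −F/λ = −7.9/(-1.104) = 7.16 K.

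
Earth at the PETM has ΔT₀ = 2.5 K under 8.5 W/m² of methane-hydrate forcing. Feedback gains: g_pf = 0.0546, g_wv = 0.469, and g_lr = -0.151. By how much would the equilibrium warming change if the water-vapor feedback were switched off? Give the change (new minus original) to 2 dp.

-1.70 K

Original: g = 0.3726, ΔT = 2.5/(1−0.3726) = 3.9847 K.
Without water-vapor: g' = -0.0964, ΔT' = 2.5/(1+0.0964) = 2.2802 K.
Change = 2.2802 − 3.9847 = -1.70 K.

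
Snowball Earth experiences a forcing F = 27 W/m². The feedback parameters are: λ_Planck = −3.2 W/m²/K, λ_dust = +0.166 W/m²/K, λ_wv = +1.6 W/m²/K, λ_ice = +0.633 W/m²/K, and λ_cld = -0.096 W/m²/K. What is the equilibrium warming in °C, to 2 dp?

30.10 °C

Net feedback parameter λ = (−3.2) + (+0.166) + (+1.6) + (+0.633) + (-0.096) = -0.897 W/m²/K.
ΔT = −F/λ = −27/(-0.897) = 30.10 °C.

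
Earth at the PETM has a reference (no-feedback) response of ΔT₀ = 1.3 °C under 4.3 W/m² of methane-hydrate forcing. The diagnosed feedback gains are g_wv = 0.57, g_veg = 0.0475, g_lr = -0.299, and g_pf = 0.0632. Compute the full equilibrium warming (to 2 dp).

2.10 °C

Total gain g = 0.57 + 0.0475 − 0.299 + 0.0632 = 0.3817.
Amplification A = 1/(1 − 0.3817) = 1.617.
ΔT = 1.3 × 1.617 = 2.10 °C.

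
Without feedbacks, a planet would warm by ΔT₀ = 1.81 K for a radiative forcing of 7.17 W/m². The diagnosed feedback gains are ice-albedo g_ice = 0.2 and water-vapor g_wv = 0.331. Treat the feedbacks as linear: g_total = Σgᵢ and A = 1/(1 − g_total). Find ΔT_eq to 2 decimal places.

Total gain g = 0.2 + 0.331 = 0.531.
Amplification A = 1/(1 − 0.531) = 2.132.
ΔT = 1.81 × 2.132 = 3.86 K.

3.86 K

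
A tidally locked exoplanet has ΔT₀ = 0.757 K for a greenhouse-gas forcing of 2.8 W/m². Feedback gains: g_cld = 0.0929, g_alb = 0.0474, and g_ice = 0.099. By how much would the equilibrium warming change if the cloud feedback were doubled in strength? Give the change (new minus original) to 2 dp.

Original: g = 0.2393, ΔT = 0.757/(1−0.2393) = 0.9951 K.
With doubled cloud: g' = 0.3322, ΔT' = 0.757/(1−0.3322) = 1.1336 K.
Change = 1.1336 − 0.9951 = 0.14 K.

0.14 K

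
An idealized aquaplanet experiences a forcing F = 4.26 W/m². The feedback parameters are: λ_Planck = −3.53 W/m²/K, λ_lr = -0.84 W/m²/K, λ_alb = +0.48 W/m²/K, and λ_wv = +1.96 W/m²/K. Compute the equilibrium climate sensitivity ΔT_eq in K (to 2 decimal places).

Net feedback parameter λ = (−3.53) + (-0.84) + (+0.48) + (+1.96) = -1.93 W/m²/K.
ΔT = −F/λ = −4.26/(-1.93) = 2.21 K.

2.21 K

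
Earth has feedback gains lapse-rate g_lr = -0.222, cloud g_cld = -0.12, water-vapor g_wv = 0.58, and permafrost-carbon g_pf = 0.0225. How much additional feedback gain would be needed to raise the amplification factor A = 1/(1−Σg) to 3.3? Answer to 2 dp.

0.44

Current total gain = 0.2605.
Target gain for A = 3.3: g* = 1 − 1/3.3 = 0.697.
Additional gain needed = 0.697 − 0.2605 = 0.44.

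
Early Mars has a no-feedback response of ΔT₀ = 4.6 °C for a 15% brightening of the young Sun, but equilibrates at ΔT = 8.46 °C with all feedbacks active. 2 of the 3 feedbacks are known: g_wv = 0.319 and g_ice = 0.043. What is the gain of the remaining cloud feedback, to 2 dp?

Amplification A = ΔT/ΔT₀ = 8.46/4.6 = 1.839.
Total gain g = 1 − 1/A = 1 − 1/1.839 = 0.4562.
Known gains sum to 0.319 + 0.043 = 0.362.
g_cld = 0.4562 − 0.362 = 0.09.

0.09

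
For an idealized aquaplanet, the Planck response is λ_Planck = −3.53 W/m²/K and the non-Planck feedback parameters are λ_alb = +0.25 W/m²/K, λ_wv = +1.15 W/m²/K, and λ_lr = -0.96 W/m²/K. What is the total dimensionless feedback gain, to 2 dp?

0.12

Convert to gains: g_alb = 0.25/3.53 = 0.07082; g_wv = 1.15/3.53 = 0.3258; g_lr = -0.96/3.53 = -0.272.
Total gain g = 0.12462.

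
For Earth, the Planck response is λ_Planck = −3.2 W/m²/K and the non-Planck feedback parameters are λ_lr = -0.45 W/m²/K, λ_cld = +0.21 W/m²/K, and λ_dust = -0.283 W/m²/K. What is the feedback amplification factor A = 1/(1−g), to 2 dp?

0.86

Convert to gains: g_lr = -0.45/3.2 = -0.1406; g_cld = 0.21/3.2 = 0.06562; g_dust = -0.283/3.2 = -0.08844.
Total gain g = -0.16342.
A = 1/(1 + 0.16342) = 0.86.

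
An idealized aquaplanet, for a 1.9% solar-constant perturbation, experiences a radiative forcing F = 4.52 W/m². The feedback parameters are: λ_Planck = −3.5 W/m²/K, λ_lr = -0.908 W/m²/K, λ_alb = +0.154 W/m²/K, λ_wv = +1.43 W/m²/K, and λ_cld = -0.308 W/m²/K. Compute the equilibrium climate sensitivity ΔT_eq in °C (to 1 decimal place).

1.4 °C

Net feedback parameter λ = (−3.5) + (-0.908) + (+0.154) + (+1.43) + (-0.308) = -3.132 W/m²/K.
ΔT = −F/λ = −4.52/(-3.132) = 1.4 °C.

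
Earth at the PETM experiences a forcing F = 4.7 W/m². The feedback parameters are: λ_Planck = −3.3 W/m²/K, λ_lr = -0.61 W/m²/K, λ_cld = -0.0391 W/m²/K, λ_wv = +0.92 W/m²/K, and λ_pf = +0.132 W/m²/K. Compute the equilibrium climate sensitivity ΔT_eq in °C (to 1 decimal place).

Net feedback parameter λ = (−3.3) + (-0.61) + (-0.0391) + (+0.92) + (+0.132) = -2.8971 W/m²/K.
ΔT = −F/λ = −4.7/(-2.8971) = 1.6 °C.

1.6 °C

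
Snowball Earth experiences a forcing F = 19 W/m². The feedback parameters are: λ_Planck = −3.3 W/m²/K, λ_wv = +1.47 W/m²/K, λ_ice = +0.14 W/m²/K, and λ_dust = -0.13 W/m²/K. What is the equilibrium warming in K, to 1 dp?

10.4 K

Net feedback parameter λ = (−3.3) + (+1.47) + (+0.14) + (-0.13) = -1.82 W/m²/K.
ΔT = −F/λ = −19/(-1.82) = 10.4 K.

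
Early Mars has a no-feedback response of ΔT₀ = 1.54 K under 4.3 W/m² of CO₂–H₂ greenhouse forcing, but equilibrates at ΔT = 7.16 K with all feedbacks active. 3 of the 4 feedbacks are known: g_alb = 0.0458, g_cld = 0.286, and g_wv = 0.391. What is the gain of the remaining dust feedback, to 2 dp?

0.06

Amplification A = ΔT/ΔT₀ = 7.16/1.54 = 4.649.
Total gain g = 1 − 1/A = 1 − 1/4.649 = 0.7849.
Known gains sum to 0.0458 + 0.286 + 0.391 = 0.7228.
g_dust = 0.7849 − 0.7228 = 0.06.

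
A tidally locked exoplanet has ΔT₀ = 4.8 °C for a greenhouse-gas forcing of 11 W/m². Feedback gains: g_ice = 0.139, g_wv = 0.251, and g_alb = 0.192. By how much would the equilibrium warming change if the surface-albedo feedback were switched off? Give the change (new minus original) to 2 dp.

-3.61 °C

Original: g = 0.582, ΔT = 4.8/(1−0.582) = 11.4833 °C.
Without surface-albedo: g' = 0.39, ΔT' = 4.8/(1−0.39) = 7.8689 °C.
Change = 7.8689 − 11.4833 = -3.61 °C.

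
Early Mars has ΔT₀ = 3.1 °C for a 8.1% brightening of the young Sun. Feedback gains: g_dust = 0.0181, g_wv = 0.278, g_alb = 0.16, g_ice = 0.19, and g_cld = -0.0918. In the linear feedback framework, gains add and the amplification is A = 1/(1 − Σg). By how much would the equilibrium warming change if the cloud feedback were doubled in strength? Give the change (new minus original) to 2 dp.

Original: g = 0.5543, ΔT = 3.1/(1−0.5543) = 6.9554 °C.
With doubled cloud: g' = 0.4625, ΔT' = 3.1/(1−0.4625) = 5.7674 °C.
Change = 5.7674 − 6.9554 = -1.19 °C.

-1.19 °C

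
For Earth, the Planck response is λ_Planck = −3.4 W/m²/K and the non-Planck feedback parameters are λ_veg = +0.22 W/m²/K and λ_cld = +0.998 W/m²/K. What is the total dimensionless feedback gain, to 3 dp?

0.358

Convert to gains: g_veg = 0.22/3.4 = 0.06471; g_cld = 0.998/3.4 = 0.2935.
Total gain g = 0.35821.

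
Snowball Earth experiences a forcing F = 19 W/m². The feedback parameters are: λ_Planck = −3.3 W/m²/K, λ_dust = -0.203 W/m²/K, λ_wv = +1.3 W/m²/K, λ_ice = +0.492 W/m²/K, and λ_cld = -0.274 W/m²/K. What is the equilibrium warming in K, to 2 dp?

Net feedback parameter λ = (−3.3) + (-0.203) + (+1.3) + (+0.492) + (-0.274) = -1.985 W/m²/K.
ΔT = −F/λ = −19/(-1.985) = 9.57 K.

9.57 K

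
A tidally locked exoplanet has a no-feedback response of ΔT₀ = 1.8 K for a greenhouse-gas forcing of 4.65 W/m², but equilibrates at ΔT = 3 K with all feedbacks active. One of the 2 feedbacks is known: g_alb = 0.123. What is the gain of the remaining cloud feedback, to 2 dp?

Amplification A = ΔT/ΔT₀ = 3/1.8 = 1.667.
Total gain g = 1 − 1/A = 1 − 1/1.667 = 0.4001.
The known gain is 0.123.
g_cld = 0.4001 − 0.123 = 0.28.

0.28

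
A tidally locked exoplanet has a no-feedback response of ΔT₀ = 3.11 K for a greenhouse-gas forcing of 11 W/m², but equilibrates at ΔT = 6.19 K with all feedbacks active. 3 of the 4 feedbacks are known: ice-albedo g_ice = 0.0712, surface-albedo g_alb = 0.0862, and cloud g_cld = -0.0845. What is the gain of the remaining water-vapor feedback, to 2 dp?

0.42

Amplification A = ΔT/ΔT₀ = 6.19/3.11 = 1.99.
Total gain g = 1 − 1/A = 1 − 1/1.99 = 0.4975.
Known gains sum to 0.0712 + 0.0862 − 0.0845 = 0.0729.
g_wv = 0.4975 − 0.0729 = 0.42.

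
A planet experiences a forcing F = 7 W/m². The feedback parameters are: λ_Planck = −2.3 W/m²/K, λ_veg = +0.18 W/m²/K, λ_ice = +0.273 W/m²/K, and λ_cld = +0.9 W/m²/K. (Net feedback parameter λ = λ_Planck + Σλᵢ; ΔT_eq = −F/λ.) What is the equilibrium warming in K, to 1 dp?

7.4 K

Net feedback parameter λ = (−2.3) + (+0.18) + (+0.273) + (+0.9) = -0.947 W/m²/K.
ΔT = −F/λ = −7/(-0.947) = 7.4 K.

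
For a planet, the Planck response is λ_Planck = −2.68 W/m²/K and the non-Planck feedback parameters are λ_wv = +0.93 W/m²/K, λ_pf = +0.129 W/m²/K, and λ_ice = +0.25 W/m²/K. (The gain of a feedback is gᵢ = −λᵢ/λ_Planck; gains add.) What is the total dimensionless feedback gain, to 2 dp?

Convert to gains: g_wv = 0.93/2.68 = 0.347; g_pf = 0.129/2.68 = 0.04813; g_ice = 0.25/2.68 = 0.09328.
Total gain g = 0.48841.

0.49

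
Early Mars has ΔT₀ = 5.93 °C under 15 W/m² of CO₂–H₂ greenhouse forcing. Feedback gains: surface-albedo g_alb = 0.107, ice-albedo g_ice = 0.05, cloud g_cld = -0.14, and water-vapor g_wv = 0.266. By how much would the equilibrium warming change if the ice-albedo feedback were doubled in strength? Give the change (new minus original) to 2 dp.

Original: g = 0.283, ΔT = 5.93/(1−0.283) = 8.2706 °C.
With doubled ice-albedo: g' = 0.333, ΔT' = 5.93/(1−0.333) = 8.8906 °C.
Change = 8.8906 − 8.2706 = 0.62 °C.

0.62 °C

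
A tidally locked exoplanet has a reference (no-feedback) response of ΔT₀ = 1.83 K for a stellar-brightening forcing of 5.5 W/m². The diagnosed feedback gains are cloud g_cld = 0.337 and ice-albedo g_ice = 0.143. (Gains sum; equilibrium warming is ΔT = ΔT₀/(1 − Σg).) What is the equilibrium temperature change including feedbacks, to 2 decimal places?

Total gain g = 0.337 + 0.143 = 0.48.
Amplification A = 1/(1 − 0.48) = 1.923.
ΔT = 1.83 × 1.923 = 3.52 K.

3.52 K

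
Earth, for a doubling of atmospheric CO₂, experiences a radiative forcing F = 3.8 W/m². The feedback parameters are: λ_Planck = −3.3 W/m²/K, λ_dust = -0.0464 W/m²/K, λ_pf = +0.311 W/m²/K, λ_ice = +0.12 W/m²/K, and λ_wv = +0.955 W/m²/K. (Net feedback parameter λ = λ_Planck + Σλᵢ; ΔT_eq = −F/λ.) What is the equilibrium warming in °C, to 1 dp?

1.9 °C

Net feedback parameter λ = (−3.3) + (-0.0464) + (+0.311) + (+0.12) + (+0.955) = -1.9604 W/m²/K.
ΔT = −F/λ = −3.8/(-1.9604) = 1.9 °C.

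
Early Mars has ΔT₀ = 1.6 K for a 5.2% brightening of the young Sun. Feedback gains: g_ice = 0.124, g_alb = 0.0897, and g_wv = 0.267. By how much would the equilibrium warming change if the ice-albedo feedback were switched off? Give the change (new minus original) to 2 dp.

Original: g = 0.4807, ΔT = 1.6/(1−0.4807) = 3.0811 K.
Without ice-albedo: g' = 0.3567, ΔT' = 1.6/(1−0.3567) = 2.4872 K.
Change = 2.4872 − 3.0811 = -0.59 K.

-0.59 K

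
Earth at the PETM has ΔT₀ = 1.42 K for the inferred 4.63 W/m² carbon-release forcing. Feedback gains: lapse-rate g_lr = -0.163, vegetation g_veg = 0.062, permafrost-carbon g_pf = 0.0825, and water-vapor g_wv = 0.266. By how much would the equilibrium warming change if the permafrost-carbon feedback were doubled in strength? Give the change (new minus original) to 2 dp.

0.23 K

Original: g = 0.2475, ΔT = 1.42/(1−0.2475) = 1.8870 K.
With doubled permafrost-carbon: g' = 0.33, ΔT' = 1.42/(1−0.33) = 2.1194 K.
Change = 2.1194 − 1.8870 = 0.23 K.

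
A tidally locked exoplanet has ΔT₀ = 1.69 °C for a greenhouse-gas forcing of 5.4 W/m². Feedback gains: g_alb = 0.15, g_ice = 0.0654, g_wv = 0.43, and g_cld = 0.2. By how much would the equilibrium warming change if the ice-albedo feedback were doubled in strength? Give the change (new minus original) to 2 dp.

8.01 °C

Original: g = 0.8454, ΔT = 1.69/(1−0.8454) = 10.9314 °C.
With doubled ice-albedo: g' = 0.9108, ΔT' = 1.69/(1−0.9108) = 18.9462 °C.
Change = 18.9462 − 10.9314 = 8.01 °C.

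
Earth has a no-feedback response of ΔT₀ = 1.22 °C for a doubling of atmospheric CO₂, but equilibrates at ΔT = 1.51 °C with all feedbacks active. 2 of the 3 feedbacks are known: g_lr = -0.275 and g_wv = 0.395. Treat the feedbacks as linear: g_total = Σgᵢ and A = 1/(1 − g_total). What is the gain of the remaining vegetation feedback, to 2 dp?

Amplification A = ΔT/ΔT₀ = 1.51/1.22 = 1.238.
Total gain g = 1 − 1/A = 1 − 1/1.238 = 0.1922.
Known gains sum to -0.275 + 0.395 = 0.12.
g_veg = 0.1922 − 0.12 = 0.07.

0.07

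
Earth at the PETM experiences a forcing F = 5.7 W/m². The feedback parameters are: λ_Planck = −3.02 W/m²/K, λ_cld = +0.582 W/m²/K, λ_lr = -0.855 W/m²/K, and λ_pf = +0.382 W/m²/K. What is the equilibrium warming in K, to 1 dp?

Net feedback parameter λ = (−3.02) + (+0.582) + (-0.855) + (+0.382) = -2.911 W/m²/K.
ΔT = −F/λ = −5.7/(-2.911) = 2.0 K.

2.0 K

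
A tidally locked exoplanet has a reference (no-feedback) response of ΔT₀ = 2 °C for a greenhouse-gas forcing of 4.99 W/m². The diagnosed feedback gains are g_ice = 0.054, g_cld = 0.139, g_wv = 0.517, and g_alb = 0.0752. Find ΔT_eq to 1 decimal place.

Total gain g = 0.054 + 0.139 + 0.517 + 0.0752 = 0.7852.
Amplification A = 1/(1 − 0.7852) = 4.655.
ΔT = 2 × 4.655 = 9.3 °C.

9.3 °C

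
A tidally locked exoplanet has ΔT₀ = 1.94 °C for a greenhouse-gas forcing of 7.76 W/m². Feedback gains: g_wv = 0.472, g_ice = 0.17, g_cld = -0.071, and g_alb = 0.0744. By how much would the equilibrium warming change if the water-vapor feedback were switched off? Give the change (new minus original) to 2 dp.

Original: g = 0.6454, ΔT = 1.94/(1−0.6454) = 5.4710 °C.
Without water-vapor: g' = 0.1734, ΔT' = 1.94/(1−0.1734) = 2.3470 °C.
Change = 2.3470 − 5.4710 = -3.12 °C.

-3.12 °C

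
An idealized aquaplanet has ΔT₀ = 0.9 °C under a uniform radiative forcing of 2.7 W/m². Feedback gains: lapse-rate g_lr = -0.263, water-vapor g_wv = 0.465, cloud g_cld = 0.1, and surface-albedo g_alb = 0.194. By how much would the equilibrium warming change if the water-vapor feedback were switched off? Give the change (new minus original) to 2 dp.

-0.86 °C

Original: g = 0.496, ΔT = 0.9/(1−0.496) = 1.7857 °C.
Without water-vapor: g' = 0.031, ΔT' = 0.9/(1−0.031) = 0.9288 °C.
Change = 0.9288 − 1.7857 = -0.86 °C.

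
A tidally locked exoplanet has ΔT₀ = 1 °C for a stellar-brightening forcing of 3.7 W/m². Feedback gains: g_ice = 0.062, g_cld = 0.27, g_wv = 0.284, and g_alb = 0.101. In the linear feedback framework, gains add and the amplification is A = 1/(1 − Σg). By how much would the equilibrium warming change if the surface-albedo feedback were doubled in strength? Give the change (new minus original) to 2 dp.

1.96 °C

Original: g = 0.717, ΔT = 1/(1−0.717) = 3.5336 °C.
With doubled surface-albedo: g' = 0.818, ΔT' = 1/(1−0.818) = 5.4945 °C.
Change = 5.4945 − 3.5336 = 1.96 °C.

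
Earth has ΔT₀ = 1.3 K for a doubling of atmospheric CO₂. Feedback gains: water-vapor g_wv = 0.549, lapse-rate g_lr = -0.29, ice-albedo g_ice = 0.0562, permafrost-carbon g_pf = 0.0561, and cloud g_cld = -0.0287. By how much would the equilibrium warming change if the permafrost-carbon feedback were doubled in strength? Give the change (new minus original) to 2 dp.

Original: g = 0.3426, ΔT = 1.3/(1−0.3426) = 1.9775 K.
With doubled permafrost-carbon: g' = 0.3987, ΔT' = 1.3/(1−0.3987) = 2.1620 K.
Change = 2.1620 − 1.9775 = 0.18 K.

0.18 K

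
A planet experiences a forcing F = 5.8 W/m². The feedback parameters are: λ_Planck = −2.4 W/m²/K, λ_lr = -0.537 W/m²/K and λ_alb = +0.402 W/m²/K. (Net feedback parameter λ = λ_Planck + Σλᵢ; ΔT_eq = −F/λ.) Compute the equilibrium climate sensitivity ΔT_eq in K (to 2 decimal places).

Net feedback parameter λ = (−2.4) + (-0.537) + (+0.402) = -2.535 W/m²/K.
ΔT = −F/λ = −5.8/(-2.535) = 2.29 K.

2.29 K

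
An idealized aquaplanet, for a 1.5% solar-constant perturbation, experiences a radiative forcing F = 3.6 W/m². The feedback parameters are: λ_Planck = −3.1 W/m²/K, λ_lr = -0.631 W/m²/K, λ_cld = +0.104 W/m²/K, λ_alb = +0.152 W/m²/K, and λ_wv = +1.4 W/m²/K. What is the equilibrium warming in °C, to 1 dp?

1.7 °C

Net feedback parameter λ = (−3.1) + (-0.631) + (+0.104) + (+0.152) + (+1.4) = -2.075 W/m²/K.
ΔT = −F/λ = −3.6/(-2.075) = 1.7 °C.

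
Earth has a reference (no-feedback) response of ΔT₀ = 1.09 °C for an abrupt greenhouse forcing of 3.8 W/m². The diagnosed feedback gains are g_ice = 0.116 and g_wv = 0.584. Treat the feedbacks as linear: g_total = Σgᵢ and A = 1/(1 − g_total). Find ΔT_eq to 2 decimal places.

3.63 °C

Total gain g = 0.116 + 0.584 = 0.7.
Amplification A = 1/(1 − 0.7) = 3.333.
ΔT = 1.09 × 3.333 = 3.63 °C.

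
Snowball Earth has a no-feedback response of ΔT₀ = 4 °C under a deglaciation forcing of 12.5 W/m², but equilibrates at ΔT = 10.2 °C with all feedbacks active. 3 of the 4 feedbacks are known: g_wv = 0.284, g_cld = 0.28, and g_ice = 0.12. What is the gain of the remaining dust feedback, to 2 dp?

Amplification A = ΔT/ΔT₀ = 10.2/4 = 2.55.
Total gain g = 1 − 1/A = 1 − 1/2.55 = 0.6078.
Known gains sum to 0.284 + 0.28 + 0.12 = 0.684.
g_dust = 0.6078 − 0.684 = -0.08.

-0.08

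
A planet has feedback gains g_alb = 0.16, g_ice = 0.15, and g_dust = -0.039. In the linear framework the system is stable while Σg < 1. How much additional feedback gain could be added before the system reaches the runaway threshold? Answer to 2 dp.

0.73

Current total gain = 0.16 + 0.15 − 0.039 = 0.271.
Margin to runaway = 1 − 0.271 = 0.73.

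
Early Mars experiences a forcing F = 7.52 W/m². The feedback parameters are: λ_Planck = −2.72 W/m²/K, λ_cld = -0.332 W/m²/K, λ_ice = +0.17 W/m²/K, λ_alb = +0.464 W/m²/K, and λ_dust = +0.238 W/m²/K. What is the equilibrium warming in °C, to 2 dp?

3.45 °C

Net feedback parameter λ = (−2.72) + (-0.332) + (+0.17) + (+0.464) + (+0.238) = -2.18 W/m²/K.
ΔT = −F/λ = −7.52/(-2.18) = 3.45 °C.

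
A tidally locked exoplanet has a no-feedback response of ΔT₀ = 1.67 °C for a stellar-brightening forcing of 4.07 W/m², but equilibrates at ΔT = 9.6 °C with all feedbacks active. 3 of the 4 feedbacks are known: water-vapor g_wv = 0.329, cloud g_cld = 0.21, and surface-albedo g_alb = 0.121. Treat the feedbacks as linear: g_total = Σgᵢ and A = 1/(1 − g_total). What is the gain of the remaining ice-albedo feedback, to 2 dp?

0.17

Amplification A = ΔT/ΔT₀ = 9.6/1.67 = 5.749.
Total gain g = 1 − 1/A = 1 − 1/5.749 = 0.8261.
Known gains sum to 0.329 + 0.21 + 0.121 = 0.66.
g_ice = 0.8261 − 0.66 = 0.17.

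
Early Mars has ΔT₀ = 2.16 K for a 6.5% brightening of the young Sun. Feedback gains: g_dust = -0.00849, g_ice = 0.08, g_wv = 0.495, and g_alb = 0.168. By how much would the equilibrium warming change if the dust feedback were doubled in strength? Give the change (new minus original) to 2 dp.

Original: g = 0.73451, ΔT = 2.16/(1−0.73451) = 8.1359 K.
With doubled dust: g' = 0.72602, ΔT' = 2.16/(1−0.72602) = 7.8838 K.
Change = 7.8838 − 8.1359 = -0.25 K.

-0.25 K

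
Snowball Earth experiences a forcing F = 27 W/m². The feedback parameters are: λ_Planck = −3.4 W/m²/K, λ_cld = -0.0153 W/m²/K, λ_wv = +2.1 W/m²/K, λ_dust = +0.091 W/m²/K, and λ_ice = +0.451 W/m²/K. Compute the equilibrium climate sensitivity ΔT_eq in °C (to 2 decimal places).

Net feedback parameter λ = (−3.4) + (-0.0153) + (+2.1) + (+0.091) + (+0.451) = -0.7733 W/m²/K.
ΔT = −F/λ = −27/(-0.7733) = 34.92 °C.

34.92 °C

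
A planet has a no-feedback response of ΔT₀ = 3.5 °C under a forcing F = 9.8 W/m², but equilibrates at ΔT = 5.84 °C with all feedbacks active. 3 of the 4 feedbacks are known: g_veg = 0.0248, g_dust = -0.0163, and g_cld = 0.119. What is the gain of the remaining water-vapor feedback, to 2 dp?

0.27

Amplification A = ΔT/ΔT₀ = 5.84/3.5 = 1.669.
Total gain g = 1 − 1/A = 1 − 1/1.669 = 0.4008.
Known gains sum to 0.0248 − 0.0163 + 0.119 = 0.1275.
g_wv = 0.4008 − 0.1275 = 0.27.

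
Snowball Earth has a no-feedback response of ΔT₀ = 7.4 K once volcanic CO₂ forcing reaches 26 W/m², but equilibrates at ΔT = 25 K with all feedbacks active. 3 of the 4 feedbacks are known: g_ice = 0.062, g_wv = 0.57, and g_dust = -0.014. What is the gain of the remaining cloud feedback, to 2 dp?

0.09

Amplification A = ΔT/ΔT₀ = 25/7.4 = 3.378.
Total gain g = 1 − 1/A = 1 − 1/3.378 = 0.704.
Known gains sum to 0.062 + 0.57 − 0.014 = 0.618.
g_cld = 0.704 − 0.618 = 0.09.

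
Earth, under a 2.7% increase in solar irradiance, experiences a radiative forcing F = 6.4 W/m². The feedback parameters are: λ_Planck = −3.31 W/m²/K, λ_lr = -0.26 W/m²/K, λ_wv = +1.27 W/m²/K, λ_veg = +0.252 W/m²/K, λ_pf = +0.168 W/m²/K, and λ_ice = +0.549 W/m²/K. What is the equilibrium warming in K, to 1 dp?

4.8 K

Net feedback parameter λ = (−3.31) + (-0.26) + (+1.27) + (+0.252) + (+0.168) + (+0.549) = -1.331 W/m²/K.
ΔT = −F/λ = −6.4/(-1.331) = 4.8 K.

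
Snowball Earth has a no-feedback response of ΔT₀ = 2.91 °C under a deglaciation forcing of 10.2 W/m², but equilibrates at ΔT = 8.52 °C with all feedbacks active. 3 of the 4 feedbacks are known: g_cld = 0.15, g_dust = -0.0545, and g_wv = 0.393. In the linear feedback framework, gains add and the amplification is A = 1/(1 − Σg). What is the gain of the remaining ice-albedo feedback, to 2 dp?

0.17

Amplification A = ΔT/ΔT₀ = 8.52/2.91 = 2.928.
Total gain g = 1 − 1/A = 1 − 1/2.928 = 0.6585.
Known gains sum to 0.15 − 0.0545 + 0.393 = 0.4885.
g_ice = 0.6585 − 0.4885 = 0.17.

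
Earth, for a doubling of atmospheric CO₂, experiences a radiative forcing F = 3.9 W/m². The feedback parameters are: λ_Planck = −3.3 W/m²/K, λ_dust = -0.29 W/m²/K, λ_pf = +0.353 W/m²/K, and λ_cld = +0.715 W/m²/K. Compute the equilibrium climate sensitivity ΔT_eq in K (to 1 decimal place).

1.5 K

Net feedback parameter λ = (−3.3) + (-0.29) + (+0.353) + (+0.715) = -2.522 W/m²/K.
ΔT = −F/λ = −3.9/(-2.522) = 1.5 K.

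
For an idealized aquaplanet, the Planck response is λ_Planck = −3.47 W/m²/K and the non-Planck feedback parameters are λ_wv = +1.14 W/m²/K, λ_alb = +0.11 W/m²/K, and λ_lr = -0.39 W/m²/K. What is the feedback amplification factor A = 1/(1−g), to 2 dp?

1.33

Convert to gains: g_wv = 1.14/3.47 = 0.3285; g_alb = 0.11/3.47 = 0.0317; g_lr = -0.39/3.47 = -0.1124.
Total gain g = 0.2478.
A = 1/(1 − 0.2478) = 1.33.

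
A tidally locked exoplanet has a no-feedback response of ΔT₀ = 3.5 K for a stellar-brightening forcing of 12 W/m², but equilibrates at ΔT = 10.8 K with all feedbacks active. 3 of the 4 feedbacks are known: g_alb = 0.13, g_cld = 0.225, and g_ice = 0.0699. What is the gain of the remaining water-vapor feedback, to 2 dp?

0.25

Amplification A = ΔT/ΔT₀ = 10.8/3.5 = 3.086.
Total gain g = 1 − 1/A = 1 − 1/3.086 = 0.676.
Known gains sum to 0.13 + 0.225 + 0.0699 = 0.4249.
g_wv = 0.676 − 0.4249 = 0.25.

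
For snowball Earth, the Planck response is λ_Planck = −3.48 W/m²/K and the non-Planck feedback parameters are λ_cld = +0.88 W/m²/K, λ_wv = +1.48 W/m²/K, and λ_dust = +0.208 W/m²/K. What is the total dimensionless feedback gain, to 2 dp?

0.74

Convert to gains: g_cld = 0.88/3.48 = 0.2529; g_wv = 1.48/3.48 = 0.4253; g_dust = 0.208/3.48 = 0.05977.
Total gain g = 0.73797.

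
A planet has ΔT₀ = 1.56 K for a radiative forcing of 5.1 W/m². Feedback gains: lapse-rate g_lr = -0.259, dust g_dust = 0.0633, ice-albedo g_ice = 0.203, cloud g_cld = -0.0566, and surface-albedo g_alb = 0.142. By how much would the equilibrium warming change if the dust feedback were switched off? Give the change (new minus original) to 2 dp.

Original: g = 0.0927, ΔT = 1.56/(1−0.0927) = 1.7194 K.
Without dust: g' = 0.0294, ΔT' = 1.56/(1−0.0294) = 1.6073 K.
Change = 1.6073 − 1.7194 = -0.11 K.

-0.11 K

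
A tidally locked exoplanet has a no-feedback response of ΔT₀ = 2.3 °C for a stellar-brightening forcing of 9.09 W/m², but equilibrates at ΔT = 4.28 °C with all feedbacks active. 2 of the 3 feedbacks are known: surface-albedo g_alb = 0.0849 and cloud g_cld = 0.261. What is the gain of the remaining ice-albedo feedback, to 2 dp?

0.12

Amplification A = ΔT/ΔT₀ = 4.28/2.3 = 1.861.
Total gain g = 1 − 1/A = 1 − 1/1.861 = 0.4627.
Known gains sum to 0.0849 + 0.261 = 0.3459.
g_ice = 0.4627 − 0.3459 = 0.12.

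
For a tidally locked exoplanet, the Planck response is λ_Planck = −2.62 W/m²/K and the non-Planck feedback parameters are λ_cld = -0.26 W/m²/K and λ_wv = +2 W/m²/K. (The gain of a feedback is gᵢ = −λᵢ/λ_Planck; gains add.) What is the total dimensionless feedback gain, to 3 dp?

0.664

Convert to gains: g_cld = -0.26/2.62 = -0.09924; g_wv = 2/2.62 = 0.7634.
Total gain g = 0.66416.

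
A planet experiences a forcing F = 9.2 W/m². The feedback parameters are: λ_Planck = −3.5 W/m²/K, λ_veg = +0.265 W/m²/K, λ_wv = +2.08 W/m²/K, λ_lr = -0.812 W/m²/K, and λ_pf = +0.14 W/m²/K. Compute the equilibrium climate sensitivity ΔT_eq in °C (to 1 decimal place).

5.0 °C

Net feedback parameter λ = (−3.5) + (+0.265) + (+2.08) + (-0.812) + (+0.14) = -1.827 W/m²/K.
ΔT = −F/λ = −9.2/(-1.827) = 5.0 °C.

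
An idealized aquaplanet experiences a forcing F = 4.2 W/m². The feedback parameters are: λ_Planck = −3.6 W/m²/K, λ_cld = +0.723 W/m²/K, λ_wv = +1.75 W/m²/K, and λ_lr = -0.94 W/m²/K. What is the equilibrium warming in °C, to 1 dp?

Net feedback parameter λ = (−3.6) + (+0.723) + (+1.75) + (-0.94) = -2.067 W/m²/K.
ΔT = −F/λ = −4.2/(-2.067) = 2.0 °C.

2.0 °C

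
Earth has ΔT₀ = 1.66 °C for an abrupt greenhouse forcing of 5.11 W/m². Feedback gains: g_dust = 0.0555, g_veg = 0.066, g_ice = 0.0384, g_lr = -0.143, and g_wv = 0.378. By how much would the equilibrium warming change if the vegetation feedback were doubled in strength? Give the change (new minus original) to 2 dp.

0.34 °C

Original: g = 0.3949, ΔT = 1.66/(1−0.3949) = 2.7433 °C.
With doubled vegetation: g' = 0.4609, ΔT' = 1.66/(1−0.4609) = 3.0792 °C.
Change = 3.0792 − 2.7433 = 0.34 °C.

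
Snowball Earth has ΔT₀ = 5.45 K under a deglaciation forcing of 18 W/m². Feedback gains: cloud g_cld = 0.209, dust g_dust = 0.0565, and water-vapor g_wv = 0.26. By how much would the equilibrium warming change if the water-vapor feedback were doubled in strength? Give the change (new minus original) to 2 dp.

13.92 K

Original: g = 0.5255, ΔT = 5.45/(1−0.5255) = 11.4858 K.
With doubled water-vapor: g' = 0.7855, ΔT' = 5.45/(1−0.7855) = 25.4079 K.
Change = 25.4079 − 11.4858 = 13.92 K.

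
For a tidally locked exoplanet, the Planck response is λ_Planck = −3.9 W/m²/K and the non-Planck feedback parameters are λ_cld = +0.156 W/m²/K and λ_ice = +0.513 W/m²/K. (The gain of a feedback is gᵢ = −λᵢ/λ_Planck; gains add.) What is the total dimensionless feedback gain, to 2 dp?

0.17

Convert to gains: g_cld = 0.156/3.9 = 0.04; g_ice = 0.513/3.9 = 0.1315.
Total gain g = 0.1715.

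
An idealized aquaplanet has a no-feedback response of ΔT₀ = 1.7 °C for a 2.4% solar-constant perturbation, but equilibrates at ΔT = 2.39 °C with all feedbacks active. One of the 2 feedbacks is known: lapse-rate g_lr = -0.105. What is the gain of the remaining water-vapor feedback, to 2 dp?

0.39

Amplification A = ΔT/ΔT₀ = 2.39/1.7 = 1.406.
Total gain g = 1 − 1/A = 1 − 1/1.406 = 0.2888.
The known gain is -0.105.
g_wv = 0.2888 + 0.105 = 0.39.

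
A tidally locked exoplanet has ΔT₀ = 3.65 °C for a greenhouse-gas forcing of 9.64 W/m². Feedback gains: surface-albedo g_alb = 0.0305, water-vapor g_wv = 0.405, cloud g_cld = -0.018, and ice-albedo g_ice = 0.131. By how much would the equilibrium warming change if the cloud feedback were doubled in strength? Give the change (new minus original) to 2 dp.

-0.31 °C

Original: g = 0.5485, ΔT = 3.65/(1−0.5485) = 8.0842 °C.
With doubled cloud: g' = 0.5305, ΔT' = 3.65/(1−0.5305) = 7.7742 °C.
Change = 7.7742 − 8.0842 = -0.31 °C.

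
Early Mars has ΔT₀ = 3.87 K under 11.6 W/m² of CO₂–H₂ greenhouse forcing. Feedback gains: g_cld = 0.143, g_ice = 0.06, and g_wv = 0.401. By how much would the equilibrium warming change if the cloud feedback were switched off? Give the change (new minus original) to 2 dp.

Original: g = 0.604, ΔT = 3.87/(1−0.604) = 9.7727 K.
Without cloud: g' = 0.461, ΔT' = 3.87/(1−0.461) = 7.1800 K.
Change = 7.1800 − 9.7727 = -2.59 K.

-2.59 K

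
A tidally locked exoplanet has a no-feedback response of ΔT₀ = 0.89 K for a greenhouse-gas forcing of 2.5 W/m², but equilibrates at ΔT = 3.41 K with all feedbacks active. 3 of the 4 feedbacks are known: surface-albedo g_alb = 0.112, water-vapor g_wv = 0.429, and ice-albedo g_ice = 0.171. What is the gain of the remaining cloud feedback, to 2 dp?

0.03

Amplification A = ΔT/ΔT₀ = 3.41/0.89 = 3.831.
Total gain g = 1 − 1/A = 1 − 1/3.831 = 0.739.
Known gains sum to 0.112 + 0.429 + 0.171 = 0.712.
g_cld = 0.739 − 0.712 = 0.03.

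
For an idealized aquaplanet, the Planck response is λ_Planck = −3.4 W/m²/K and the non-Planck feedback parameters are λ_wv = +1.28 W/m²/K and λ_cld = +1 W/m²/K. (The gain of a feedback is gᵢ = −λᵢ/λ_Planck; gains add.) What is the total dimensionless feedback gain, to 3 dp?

0.671

Convert to gains: g_wv = 1.28/3.4 = 0.3765; g_cld = 1/3.4 = 0.2941.
Total gain g = 0.6706.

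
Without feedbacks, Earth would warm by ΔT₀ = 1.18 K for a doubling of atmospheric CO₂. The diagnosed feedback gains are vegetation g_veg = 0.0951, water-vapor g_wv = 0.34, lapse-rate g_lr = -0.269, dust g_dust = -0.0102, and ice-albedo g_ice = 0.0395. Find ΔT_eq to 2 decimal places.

Total gain g = 0.0951 + 0.34 − 0.269 − 0.0102 + 0.0395 = 0.1954.
Amplification A = 1/(1 − 0.1954) = 1.243.
ΔT = 1.18 × 1.243 = 1.47 K.

1.47 K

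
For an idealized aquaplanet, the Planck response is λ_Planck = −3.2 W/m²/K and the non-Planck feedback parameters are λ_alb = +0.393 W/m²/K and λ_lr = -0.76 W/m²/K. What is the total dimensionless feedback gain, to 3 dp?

Convert to gains: g_alb = 0.393/3.2 = 0.1228; g_lr = -0.76/3.2 = -0.2375.
Total gain g = -0.1147.

-0.115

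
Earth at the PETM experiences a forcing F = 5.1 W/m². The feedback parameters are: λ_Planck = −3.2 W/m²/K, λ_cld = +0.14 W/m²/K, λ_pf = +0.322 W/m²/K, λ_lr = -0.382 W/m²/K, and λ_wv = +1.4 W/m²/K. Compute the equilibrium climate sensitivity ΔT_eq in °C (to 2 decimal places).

Net feedback parameter λ = (−3.2) + (+0.14) + (+0.322) + (-0.382) + (+1.4) = -1.72 W/m²/K.
ΔT = −F/λ = −5.1/(-1.72) = 2.97 °C.

2.97 °C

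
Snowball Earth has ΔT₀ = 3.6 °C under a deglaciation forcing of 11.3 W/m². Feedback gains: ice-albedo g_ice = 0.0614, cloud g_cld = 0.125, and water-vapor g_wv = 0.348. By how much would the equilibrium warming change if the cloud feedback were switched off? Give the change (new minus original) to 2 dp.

-1.64 °C

Original: g = 0.5344, ΔT = 3.6/(1−0.5344) = 7.7320 °C.
Without cloud: g' = 0.4094, ΔT' = 3.6/(1−0.4094) = 6.0955 °C.
Change = 6.0955 − 7.7320 = -1.64 °C.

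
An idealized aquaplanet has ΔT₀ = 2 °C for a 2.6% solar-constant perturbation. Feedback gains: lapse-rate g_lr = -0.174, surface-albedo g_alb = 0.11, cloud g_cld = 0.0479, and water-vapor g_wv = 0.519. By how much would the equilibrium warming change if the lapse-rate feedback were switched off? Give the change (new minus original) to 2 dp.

Original: g = 0.5029, ΔT = 2/(1−0.5029) = 4.0233 °C.
Without lapse-rate: g' = 0.6769, ΔT' = 2/(1−0.6769) = 6.1900 °C.
Change = 6.1900 − 4.0233 = 2.17 °C.

2.17 °C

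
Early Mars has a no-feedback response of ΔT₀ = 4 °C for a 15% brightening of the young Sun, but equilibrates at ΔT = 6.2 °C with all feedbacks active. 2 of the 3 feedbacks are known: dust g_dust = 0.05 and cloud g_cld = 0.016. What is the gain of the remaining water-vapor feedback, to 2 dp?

0.29

Amplification A = ΔT/ΔT₀ = 6.2/4 = 1.55.
Total gain g = 1 − 1/A = 1 − 1/1.55 = 0.3548.
Known gains sum to 0.05 + 0.016 = 0.066.
g_wv = 0.3548 − 0.066 = 0.29.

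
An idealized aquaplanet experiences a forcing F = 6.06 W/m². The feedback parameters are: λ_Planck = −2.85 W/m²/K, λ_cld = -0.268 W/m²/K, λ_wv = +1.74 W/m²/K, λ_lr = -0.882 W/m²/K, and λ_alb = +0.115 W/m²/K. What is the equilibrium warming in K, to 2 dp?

2.83 K

Net feedback parameter λ = (−2.85) + (-0.268) + (+1.74) + (-0.882) + (+0.115) = -2.145 W/m²/K.
ΔT = −F/λ = −6.06/(-2.145) = 2.83 K.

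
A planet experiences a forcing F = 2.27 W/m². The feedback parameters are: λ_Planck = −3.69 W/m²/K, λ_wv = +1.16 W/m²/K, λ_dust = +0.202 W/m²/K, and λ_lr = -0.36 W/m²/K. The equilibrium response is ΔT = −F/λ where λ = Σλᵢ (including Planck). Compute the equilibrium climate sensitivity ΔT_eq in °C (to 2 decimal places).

Net feedback parameter λ = (−3.69) + (+1.16) + (+0.202) + (-0.36) = -2.688 W/m²/K.
ΔT = −F/λ = −2.27/(-2.688) = 0.84 °C.

0.84 °C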